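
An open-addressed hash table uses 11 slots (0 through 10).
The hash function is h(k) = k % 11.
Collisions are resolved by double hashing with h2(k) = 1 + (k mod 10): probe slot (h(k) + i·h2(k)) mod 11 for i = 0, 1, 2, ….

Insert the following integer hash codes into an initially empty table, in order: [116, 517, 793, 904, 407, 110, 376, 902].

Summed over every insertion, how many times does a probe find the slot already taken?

116: h=6 -> slot 6
517: h=0 -> slot 0
793: h=1 -> slot 1
904: h=2 -> slot 2
407: h=0, h2=8, probe 0,8 -> slot 8
110: h=0, h2=1, probe 0,1,2,3 -> slot 3
376: h=2, h2=7, probe 2,9 -> slot 9
902: h=0, h2=3, probe 0,3,6,9,1,4 -> slot 4
Table: [517, 793, 904, 110, 902, _, 116, _, 407, 376, _]

10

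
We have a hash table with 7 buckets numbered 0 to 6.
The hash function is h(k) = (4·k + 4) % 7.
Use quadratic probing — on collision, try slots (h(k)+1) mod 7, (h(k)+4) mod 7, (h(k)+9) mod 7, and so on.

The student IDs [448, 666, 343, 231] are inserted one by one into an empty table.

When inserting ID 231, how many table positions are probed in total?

448: h=4 -> slot 4
666: h=1 -> slot 1
343: h=4, probe 4,5 -> slot 5
231: h=4, probe 4,5,1,6 -> slot 6
Table: [-, 666, -, -, 448, 343, 231]

4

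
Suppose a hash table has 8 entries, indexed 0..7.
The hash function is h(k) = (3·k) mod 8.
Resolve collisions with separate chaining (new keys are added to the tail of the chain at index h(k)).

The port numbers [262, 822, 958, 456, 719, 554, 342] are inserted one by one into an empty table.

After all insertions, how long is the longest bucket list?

Insert 262: h=2, bucket 2 empty → new chain.
Insert 822: h=2, bucket 2 nonempty → append to chain.
Insert 958: h=2, bucket 2 nonempty → append to chain.
Insert 456: h=0, bucket 0 empty → new chain.
Insert 719: h=5, bucket 5 empty → new chain.
Insert 554: h=6, bucket 6 empty → new chain.
Insert 342: h=2, bucket 2 nonempty → append to chain.
Final buckets:
0: 456
1: _
2: 262 -> 822 -> 958 -> 342
3: _
4: _
5: 719
6: 554
7: _

4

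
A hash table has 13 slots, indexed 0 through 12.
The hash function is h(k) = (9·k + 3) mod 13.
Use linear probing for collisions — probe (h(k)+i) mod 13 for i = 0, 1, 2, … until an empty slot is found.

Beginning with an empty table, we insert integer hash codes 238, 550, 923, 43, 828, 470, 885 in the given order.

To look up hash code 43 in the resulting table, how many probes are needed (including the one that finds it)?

3

Insert 238: h=0, slot 0 empty => index 0.
Insert 550: h=0, slot 0 occupied => index 1.
Insert 923: h=3, slot 3 empty => index 3.
Insert 43: h=0, slots 0,1 occupied => index 2.
Insert 828: h=6, slot 6 empty => index 6.
Insert 470: h=8, slot 8 empty => index 8.
Insert 885: h=12, slot 12 empty => index 12.
Table: [238, 550, 43, 923, —, —, 828, —, 470, —, —, —, 885]
Lookup 43: h=0, probe 0,1,2 → found at 2.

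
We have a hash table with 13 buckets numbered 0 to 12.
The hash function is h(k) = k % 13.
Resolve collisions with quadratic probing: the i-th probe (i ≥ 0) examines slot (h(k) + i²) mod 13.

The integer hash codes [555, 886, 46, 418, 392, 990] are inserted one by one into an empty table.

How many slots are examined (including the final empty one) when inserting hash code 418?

555: h=9 -> slot 9
886: h=2 -> slot 2
46: h=7 -> slot 7
418: h=2, probe 2,3 -> slot 3
392: h=2, probe 2,3,6 -> slot 6
990: h=2, probe 2,3,6,11 -> slot 11
Table: [_, _, 886, 418, _, _, 392, 46, _, 555, _, 990, _]

2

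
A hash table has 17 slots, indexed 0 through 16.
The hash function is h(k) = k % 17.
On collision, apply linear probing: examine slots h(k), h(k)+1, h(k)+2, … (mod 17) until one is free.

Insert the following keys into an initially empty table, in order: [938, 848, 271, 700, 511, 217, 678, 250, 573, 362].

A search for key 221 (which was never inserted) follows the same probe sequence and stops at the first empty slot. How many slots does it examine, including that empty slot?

3

Insert 938: h=3, slot 3 empty → index 3.
Insert 848: h=15, slot 15 empty → index 15.
Insert 271: h=16, slot 16 empty → index 16.
Insert 700: h=3, slot 3 occupied → index 4.
Insert 511: h=1, slot 1 empty → index 1.
Insert 217: h=13, slot 13 empty → index 13.
Insert 678: h=15, slots 15,16 occupied → index 0.
Insert 250: h=12, slot 12 empty → index 12.
Insert 573: h=12, slots 12,13 occupied → index 14.
Insert 362: h=5, slot 5 empty → index 5.
Table: [678, 511, —, 938, 700, 362, —, —, —, —, —, —, 250, 217, 573, 848, 271]
Lookup 221: h=0, probe 0,1,2 → slot 2 empty, not found.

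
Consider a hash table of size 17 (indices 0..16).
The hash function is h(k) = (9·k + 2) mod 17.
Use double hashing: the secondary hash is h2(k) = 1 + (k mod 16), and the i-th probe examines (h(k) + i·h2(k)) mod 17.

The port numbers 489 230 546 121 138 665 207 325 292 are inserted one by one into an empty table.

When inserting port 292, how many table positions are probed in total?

Insert 489: h=0, slot 0 empty → index 0.
Insert 230: h=15, slot 15 empty → index 15.
Insert 546: h=3, slot 3 empty → index 3.
Insert 121: h=3, h2=10, slot 3 occupied → index 13.
Insert 138: h=3, h2=11, slot 3 occupied → index 14.
Insert 665: h=3, h2=10, slots 3,13 occupied → index 6.
Insert 207: h=12, slot 12 empty → index 12.
Insert 325: h=3, h2=6, slot 3 occupied → index 9.
Insert 292: h=12, h2=5, slots 12,0 occupied → index 5.
Table: [489, ∅, ∅, 546, ∅, 292, 665, ∅, ∅, 325, ∅, ∅, 207, 121, 138, 230, ∅]

3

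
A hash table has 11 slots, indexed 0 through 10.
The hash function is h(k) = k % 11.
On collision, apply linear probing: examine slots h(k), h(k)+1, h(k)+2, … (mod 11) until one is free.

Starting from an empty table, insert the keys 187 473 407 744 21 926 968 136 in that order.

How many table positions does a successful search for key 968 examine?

5

Insert 187: h=0, slot 0 empty -> index 0.
Insert 473: h=0, slot 0 occupied -> index 1.
Insert 407: h=0, slots 0,1 occupied -> index 2.
Insert 744: h=7, slot 7 empty -> index 7.
Insert 21: h=10, slot 10 empty -> index 10.
Insert 926: h=2, slot 2 occupied -> index 3.
Insert 968: h=0, slots 0,1,2,3 occupied -> index 4.
Insert 136: h=4, slot 4 occupied -> index 5.
Table: [187, 473, 407, 926, 968, 136, —, 744, —, —, 21]
Lookup 968: h=0, probe 0,1,2,3,4 → found at 4.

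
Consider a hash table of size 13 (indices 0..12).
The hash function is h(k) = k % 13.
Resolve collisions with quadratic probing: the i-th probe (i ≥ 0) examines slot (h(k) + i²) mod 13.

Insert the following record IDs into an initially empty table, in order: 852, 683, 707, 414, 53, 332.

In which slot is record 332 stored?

3

852: h=7 → slot 7
683: h=7, probe 7,8 → slot 8
707: h=5 → slot 5
414: h=11 → slot 11
53: h=1 → slot 1
332: h=7, probe 7,8,11,3 → slot 3
Table: [∅, 53, ∅, 332, ∅, 707, ∅, 852, 683, ∅, ∅, 414, ∅]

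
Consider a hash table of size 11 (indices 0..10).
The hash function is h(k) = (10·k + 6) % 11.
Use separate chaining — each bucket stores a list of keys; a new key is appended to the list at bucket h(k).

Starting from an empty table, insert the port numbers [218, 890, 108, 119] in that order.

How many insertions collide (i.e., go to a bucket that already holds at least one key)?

2

Insert 218: h=8, bucket 8 empty -> new chain.
Insert 890: h=7, bucket 7 empty -> new chain.
Insert 108: h=8, bucket 8 nonempty -> append to chain.
Insert 119: h=8, bucket 8 nonempty -> append to chain.
Final buckets:
0: ∅
1: ∅
2: ∅
3: ∅
4: ∅
5: ∅
6: ∅
7: 890
8: 218 -> 108 -> 119
9: ∅
10: ∅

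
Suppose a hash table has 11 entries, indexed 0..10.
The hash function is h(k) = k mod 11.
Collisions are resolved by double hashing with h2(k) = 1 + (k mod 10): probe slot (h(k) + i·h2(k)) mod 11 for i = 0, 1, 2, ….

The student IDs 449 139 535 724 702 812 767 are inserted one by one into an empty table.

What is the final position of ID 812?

4

449: h=9 => slot 9
139: h=7 => slot 7
535: h=7, h2=6, probe 7,2 => slot 2
724: h=9, h2=5, probe 9,3 => slot 3
702: h=9, h2=3, probe 9,1 => slot 1
812: h=9, h2=3, probe 9,1,4 => slot 4
767: h=8 => slot 8
Table: [—, 702, 535, 724, 812, —, —, 139, 767, 449, —]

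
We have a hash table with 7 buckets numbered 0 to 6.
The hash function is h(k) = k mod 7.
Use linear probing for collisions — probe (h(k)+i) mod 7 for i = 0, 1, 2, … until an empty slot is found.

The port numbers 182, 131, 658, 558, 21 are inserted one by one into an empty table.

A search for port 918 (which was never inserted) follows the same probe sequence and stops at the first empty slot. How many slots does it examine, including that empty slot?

182 hashes to 0; slot 0 is free => place at 0.
131 hashes to 5; slot 5 is free => place at 5.
658 hashes to 0; 0 taken => place at 1.
558 hashes to 5; 5 taken => place at 6.
21 hashes to 0; 0,1 taken => place at 2.
Table: [182, 658, 21, -, -, 131, 558]
Lookup 918: h=1, probe 1,2,3 → slot 3 empty, not found.

3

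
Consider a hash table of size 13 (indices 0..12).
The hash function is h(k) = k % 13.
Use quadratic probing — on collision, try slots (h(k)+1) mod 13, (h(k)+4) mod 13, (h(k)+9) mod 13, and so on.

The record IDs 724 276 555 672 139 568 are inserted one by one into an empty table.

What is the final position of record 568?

Insert 724: h=9, slot 9 empty → index 9.
Insert 276: h=3, slot 3 empty → index 3.
Insert 555: h=9, slot 9 occupied → index 10.
Insert 672: h=9, slots 9,10 occupied → index 0.
Insert 139: h=9, slots 9,10,0 occupied → index 5.
Insert 568: h=9, slots 9,10,0,5 occupied → index 12.
Table: [672, ∅, ∅, 276, ∅, 139, ∅, ∅, ∅, 724, 555, ∅, 568]

12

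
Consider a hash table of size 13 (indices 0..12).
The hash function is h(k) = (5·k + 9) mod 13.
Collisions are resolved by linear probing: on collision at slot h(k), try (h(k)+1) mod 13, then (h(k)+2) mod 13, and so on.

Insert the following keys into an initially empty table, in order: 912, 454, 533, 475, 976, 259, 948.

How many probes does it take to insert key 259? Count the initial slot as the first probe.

912 hashes to 6; slot 6 is free => place at 6.
454 hashes to 4; slot 4 is free => place at 4.
533 hashes to 9; slot 9 is free => place at 9.
475 hashes to 5; slot 5 is free => place at 5.
976 hashes to 1; slot 1 is free => place at 1.
259 hashes to 4; 4,5,6 taken => place at 7.
948 hashes to 4; 4,5,6,7 taken => place at 8.
Table: [∅, 976, ∅, ∅, 454, 475, 912, 259, 948, 533, ∅, ∅, ∅]

4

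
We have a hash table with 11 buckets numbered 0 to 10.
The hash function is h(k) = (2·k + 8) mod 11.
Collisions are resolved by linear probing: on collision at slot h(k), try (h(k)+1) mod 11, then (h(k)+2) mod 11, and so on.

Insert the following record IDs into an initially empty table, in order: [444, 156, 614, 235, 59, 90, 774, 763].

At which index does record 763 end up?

444 hashes to 5; slot 5 is free -> place at 5.
156 hashes to 1; slot 1 is free -> place at 1.
614 hashes to 4; slot 4 is free -> place at 4.
235 hashes to 5; 5 taken -> place at 6.
59 hashes to 5; 5,6 taken -> place at 7.
90 hashes to 1; 1 taken -> place at 2.
774 hashes to 5; 5,6,7 taken -> place at 8.
763 hashes to 5; 5,6,7,8 taken -> place at 9.
Table: [—, 156, 90, —, 614, 444, 235, 59, 774, 763, —]

9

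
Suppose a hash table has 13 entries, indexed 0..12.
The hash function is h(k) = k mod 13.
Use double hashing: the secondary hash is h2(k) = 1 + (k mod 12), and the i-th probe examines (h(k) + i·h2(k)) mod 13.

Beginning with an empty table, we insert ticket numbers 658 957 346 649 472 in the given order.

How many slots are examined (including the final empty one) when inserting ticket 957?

2

658 hashes to 8; slot 8 is free => place at 8.
957 hashes to 8, h2=10; 8 taken => place at 5.
346 hashes to 8, h2=11; 8 taken => place at 6.
649 hashes to 12; slot 12 is free => place at 12.
472 hashes to 4; slot 4 is free => place at 4.
Table: [_, _, _, _, 472, 957, 346, _, 658, _, _, _, 649]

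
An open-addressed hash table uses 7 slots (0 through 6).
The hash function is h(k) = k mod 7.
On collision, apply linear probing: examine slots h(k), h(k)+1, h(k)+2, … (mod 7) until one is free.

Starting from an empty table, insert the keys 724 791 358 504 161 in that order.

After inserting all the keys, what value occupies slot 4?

Insert 724: h=3, slot 3 empty -> index 3.
Insert 791: h=0, slot 0 empty -> index 0.
Insert 358: h=1, slot 1 empty -> index 1.
Insert 504: h=0, slots 0,1 occupied -> index 2.
Insert 161: h=0, slots 0,1,2,3 occupied -> index 4.
Table: [791, 358, 504, 724, 161, —, —]

161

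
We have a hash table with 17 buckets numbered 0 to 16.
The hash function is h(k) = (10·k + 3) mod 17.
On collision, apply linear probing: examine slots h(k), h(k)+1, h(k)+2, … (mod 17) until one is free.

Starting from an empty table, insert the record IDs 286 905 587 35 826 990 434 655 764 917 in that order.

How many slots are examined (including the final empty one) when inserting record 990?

2

286 hashes to 7; slot 7 is free => place at 7.
905 hashes to 9; slot 9 is free => place at 9.
587 hashes to 8; slot 8 is free => place at 8.
35 hashes to 13; slot 13 is free => place at 13.
826 hashes to 1; slot 1 is free => place at 1.
990 hashes to 9; 9 taken => place at 10.
434 hashes to 8; 8,9,10 taken => place at 11.
655 hashes to 8; 8,9,10,11 taken => place at 12.
764 hashes to 10; 10,11,12,13 taken => place at 14.
917 hashes to 10; 10,11,12,13,14 taken => place at 15.
Table: [∅, 826, ∅, ∅, ∅, ∅, ∅, 286, 587, 905, 990, 434, 655, 35, 764, 917, ∅]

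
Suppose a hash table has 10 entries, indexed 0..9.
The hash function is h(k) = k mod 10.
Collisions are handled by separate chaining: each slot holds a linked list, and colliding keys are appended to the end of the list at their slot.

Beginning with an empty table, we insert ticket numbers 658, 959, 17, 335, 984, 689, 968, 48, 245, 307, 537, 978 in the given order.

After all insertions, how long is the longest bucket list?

4

Insert 658: h=8, bucket 8 empty → new chain.
Insert 959: h=9, bucket 9 empty → new chain.
Insert 17: h=7, bucket 7 empty → new chain.
Insert 335: h=5, bucket 5 empty → new chain.
Insert 984: h=4, bucket 4 empty → new chain.
Insert 689: h=9, bucket 9 nonempty → append to chain.
Insert 968: h=8, bucket 8 nonempty → append to chain.
Insert 48: h=8, bucket 8 nonempty → append to chain.
Insert 245: h=5, bucket 5 nonempty → append to chain.
Insert 307: h=7, bucket 7 nonempty → append to chain.
Insert 537: h=7, bucket 7 nonempty → append to chain.
Insert 978: h=8, bucket 8 nonempty → append to chain.
Final buckets:
0: _
1: _
2: _
3: _
4: 984
5: 335 -> 245
6: _
7: 17 -> 307 -> 537
8: 658 -> 968 -> 48 -> 978
9: 959 -> 689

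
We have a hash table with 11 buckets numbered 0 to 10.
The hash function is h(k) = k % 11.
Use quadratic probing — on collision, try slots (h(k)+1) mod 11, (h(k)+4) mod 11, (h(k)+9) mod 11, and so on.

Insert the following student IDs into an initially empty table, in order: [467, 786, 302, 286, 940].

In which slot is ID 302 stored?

467 hashes to 5; slot 5 is free => place at 5.
786 hashes to 5; 5 taken => place at 6.
302 hashes to 5; 5,6 taken => place at 9.
286 hashes to 0; slot 0 is free => place at 0.
940 hashes to 5; 5,6,9 taken => place at 3.
Table: [286, _, _, 940, _, 467, 786, _, _, 302, _]

9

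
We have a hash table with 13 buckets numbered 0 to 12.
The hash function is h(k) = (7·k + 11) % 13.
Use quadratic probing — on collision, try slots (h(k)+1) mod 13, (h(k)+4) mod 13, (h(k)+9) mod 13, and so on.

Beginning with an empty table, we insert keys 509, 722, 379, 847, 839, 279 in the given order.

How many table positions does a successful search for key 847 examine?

509 hashes to 12; slot 12 is free → place at 12.
722 hashes to 8; slot 8 is free → place at 8.
379 hashes to 12; 12 taken → place at 0.
847 hashes to 12; 12,0 taken → place at 3.
839 hashes to 8; 8 taken → place at 9.
279 hashes to 1; slot 1 is free → place at 1.
Table: [379, 279, ∅, 847, ∅, ∅, ∅, ∅, 722, 839, ∅, ∅, 509]
Lookup 847: h=12, probe 12,0,3 → found at 3.

3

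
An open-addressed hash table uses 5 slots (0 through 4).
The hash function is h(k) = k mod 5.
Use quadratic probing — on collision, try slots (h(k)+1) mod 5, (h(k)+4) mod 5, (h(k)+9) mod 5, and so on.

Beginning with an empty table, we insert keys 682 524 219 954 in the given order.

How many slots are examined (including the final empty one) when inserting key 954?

Insert 682: h=2, slot 2 empty -> index 2.
Insert 524: h=4, slot 4 empty -> index 4.
Insert 219: h=4, slot 4 occupied -> index 0.
Insert 954: h=4, slots 4,0 occupied -> index 3.
Table: [219, _, 682, 954, 524]

3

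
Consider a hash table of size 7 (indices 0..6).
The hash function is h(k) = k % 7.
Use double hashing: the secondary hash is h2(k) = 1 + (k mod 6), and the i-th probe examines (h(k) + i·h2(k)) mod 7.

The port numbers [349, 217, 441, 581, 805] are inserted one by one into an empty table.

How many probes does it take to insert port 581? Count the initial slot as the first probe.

349 hashes to 6; slot 6 is free => place at 6.
217 hashes to 0; slot 0 is free => place at 0.
441 hashes to 0, h2=4; 0 taken => place at 4.
581 hashes to 0, h2=6; 0,6 taken => place at 5.
805 hashes to 0, h2=2; 0 taken => place at 2.
Table: [217, _, 805, _, 441, 581, 349]

3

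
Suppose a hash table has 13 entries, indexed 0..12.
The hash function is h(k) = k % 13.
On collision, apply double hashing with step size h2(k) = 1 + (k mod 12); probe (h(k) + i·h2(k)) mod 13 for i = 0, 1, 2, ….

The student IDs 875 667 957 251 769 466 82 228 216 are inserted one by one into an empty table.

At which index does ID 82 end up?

0

875 hashes to 4; slot 4 is free → place at 4.
667 hashes to 4, h2=8; 4 taken → place at 12.
957 hashes to 8; slot 8 is free → place at 8.
251 hashes to 4, h2=12; 4 taken → place at 3.
769 hashes to 2; slot 2 is free → place at 2.
466 hashes to 11; slot 11 is free → place at 11.
82 hashes to 4, h2=11; 4,2 taken → place at 0.
228 hashes to 7; slot 7 is free → place at 7.
216 hashes to 8, h2=1; 8 taken → place at 9.
Table: [82, —, 769, 251, 875, —, —, 228, 957, 216, —, 466, 667]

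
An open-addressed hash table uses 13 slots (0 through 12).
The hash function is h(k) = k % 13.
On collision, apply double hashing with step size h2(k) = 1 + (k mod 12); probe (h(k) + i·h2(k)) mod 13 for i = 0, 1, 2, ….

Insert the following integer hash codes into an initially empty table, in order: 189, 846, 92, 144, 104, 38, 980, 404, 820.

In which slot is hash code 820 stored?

11

Insert 189: h=7, slot 7 empty -> index 7.
Insert 846: h=1, slot 1 empty -> index 1.
Insert 92: h=1, h2=9, slot 1 occupied -> index 10.
Insert 144: h=1, h2=1, slot 1 occupied -> index 2.
Insert 104: h=0, slot 0 empty -> index 0.
Insert 38: h=12, slot 12 empty -> index 12.
Insert 980: h=5, slot 5 empty -> index 5.
Insert 404: h=1, h2=9, slots 1,10 occupied -> index 6.
Insert 820: h=1, h2=5, slots 1,6 occupied -> index 11.
Table: [104, 846, 144, -, -, 980, 404, 189, -, -, 92, 820, 38]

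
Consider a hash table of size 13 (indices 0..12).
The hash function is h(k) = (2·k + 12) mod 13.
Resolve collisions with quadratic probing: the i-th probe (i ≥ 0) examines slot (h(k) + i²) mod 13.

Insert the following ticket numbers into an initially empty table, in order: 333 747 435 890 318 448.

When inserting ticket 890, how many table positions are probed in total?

Insert 333: h=2, slot 2 empty → index 2.
Insert 747: h=11, slot 11 empty → index 11.
Insert 435: h=11, slot 11 occupied → index 12.
Insert 890: h=11, slots 11,12,2 occupied → index 7.
Insert 318: h=11, slots 11,12,2,7 occupied → index 1.
Insert 448: h=11, slots 11,12,2,7,1 occupied → index 10.
Table: [., 318, 333, ., ., ., ., 890, ., ., 448, 747, 435]

4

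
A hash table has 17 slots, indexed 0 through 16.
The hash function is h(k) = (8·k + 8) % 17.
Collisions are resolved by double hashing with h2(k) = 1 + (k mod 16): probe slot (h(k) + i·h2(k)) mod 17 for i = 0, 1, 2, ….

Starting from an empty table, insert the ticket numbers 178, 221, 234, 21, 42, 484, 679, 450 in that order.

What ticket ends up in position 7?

450

178 hashes to 4; slot 4 is free => place at 4.
221 hashes to 8; slot 8 is free => place at 8.
234 hashes to 10; slot 10 is free => place at 10.
21 hashes to 6; slot 6 is free => place at 6.
42 hashes to 4, h2=11; 4 taken => place at 15.
484 hashes to 4, h2=5; 4 taken => place at 9.
679 hashes to 0; slot 0 is free => place at 0.
450 hashes to 4, h2=3; 4 taken => place at 7.
Table: [679, ∅, ∅, ∅, 178, ∅, 21, 450, 221, 484, 234, ∅, ∅, ∅, ∅, 42, ∅]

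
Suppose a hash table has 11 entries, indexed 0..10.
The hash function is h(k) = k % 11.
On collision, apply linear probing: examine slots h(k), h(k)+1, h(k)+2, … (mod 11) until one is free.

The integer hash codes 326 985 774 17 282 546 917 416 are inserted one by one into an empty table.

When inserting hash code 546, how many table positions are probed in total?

4

326: h=7 → slot 7
985: h=6 → slot 6
774: h=4 → slot 4
17: h=6, probe 6,7,8 → slot 8
282: h=7, probe 7,8,9 → slot 9
546: h=7, probe 7,8,9,10 → slot 10
917: h=4, probe 4,5 → slot 5
416: h=9, probe 9,10,0 → slot 0
Table: [416, —, —, —, 774, 917, 985, 326, 17, 282, 546]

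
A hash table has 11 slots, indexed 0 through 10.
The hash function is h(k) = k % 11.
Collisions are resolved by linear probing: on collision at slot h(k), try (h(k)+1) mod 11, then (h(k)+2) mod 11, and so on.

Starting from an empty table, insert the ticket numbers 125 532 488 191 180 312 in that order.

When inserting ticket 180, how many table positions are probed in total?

Insert 125: h=4, slot 4 empty → index 4.
Insert 532: h=4, slot 4 occupied → index 5.
Insert 488: h=4, slots 4,5 occupied → index 6.
Insert 191: h=4, slots 4,5,6 occupied → index 7.
Insert 180: h=4, slots 4,5,6,7 occupied → index 8.
Insert 312: h=4, slots 4,5,6,7,8 occupied → index 9.
Table: [., ., ., ., 125, 532, 488, 191, 180, 312, .]

5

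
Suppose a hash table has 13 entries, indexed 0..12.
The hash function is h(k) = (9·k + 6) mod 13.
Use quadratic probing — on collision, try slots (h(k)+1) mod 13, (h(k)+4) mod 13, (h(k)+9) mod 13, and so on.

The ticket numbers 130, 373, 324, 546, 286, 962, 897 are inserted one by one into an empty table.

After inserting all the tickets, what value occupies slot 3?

897

130: h=6 → slot 6
373: h=9 → slot 9
324: h=10 → slot 10
546: h=6, probe 6,7 → slot 7
286: h=6, probe 6,7,10,2 → slot 2
962: h=6, probe 6,7,10,2,9,5 → slot 5
897: h=6, probe 6,7,10,2,9,5,3 → slot 3
Table: [., ., 286, 897, ., 962, 130, 546, ., 373, 324, ., .]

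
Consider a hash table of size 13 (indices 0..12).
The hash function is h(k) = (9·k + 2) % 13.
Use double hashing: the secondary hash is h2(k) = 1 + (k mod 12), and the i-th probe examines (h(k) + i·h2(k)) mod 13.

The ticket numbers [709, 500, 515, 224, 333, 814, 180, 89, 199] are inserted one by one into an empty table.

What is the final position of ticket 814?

7

709: h=0 -> slot 0
500: h=4 -> slot 4
515: h=9 -> slot 9
224: h=3 -> slot 3
333: h=9, h2=10, probe 9,6 -> slot 6
814: h=9, h2=11, probe 9,7 -> slot 7
180: h=10 -> slot 10
89: h=10, h2=6, probe 10,3,9,2 -> slot 2
199: h=12 -> slot 12
Table: [709, -, 89, 224, 500, -, 333, 814, -, 515, 180, -, 199]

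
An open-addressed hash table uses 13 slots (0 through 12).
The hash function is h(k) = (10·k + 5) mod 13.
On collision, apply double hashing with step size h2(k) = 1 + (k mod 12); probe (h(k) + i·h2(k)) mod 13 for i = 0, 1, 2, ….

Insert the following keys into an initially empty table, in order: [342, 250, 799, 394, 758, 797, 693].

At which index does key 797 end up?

342 hashes to 6; slot 6 is free -> place at 6.
250 hashes to 9; slot 9 is free -> place at 9.
799 hashes to 0; slot 0 is free -> place at 0.
394 hashes to 6, h2=11; 6 taken -> place at 4.
758 hashes to 6, h2=3; 6,9 taken -> place at 12.
797 hashes to 6, h2=6; 6,12 taken -> place at 5.
693 hashes to 6, h2=10; 6 taken -> place at 3.
Table: [799, _, _, 693, 394, 797, 342, _, _, 250, _, _, 758]

5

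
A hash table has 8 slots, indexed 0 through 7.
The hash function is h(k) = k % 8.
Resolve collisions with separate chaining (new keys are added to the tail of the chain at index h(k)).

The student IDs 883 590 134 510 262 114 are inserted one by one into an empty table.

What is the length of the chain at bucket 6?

883 -> bucket 3
590 -> bucket 6
134 -> bucket 6 (collision)
510 -> bucket 6 (collision)
262 -> bucket 6 (collision)
114 -> bucket 2
Final buckets:
0: -
1: -
2: 114
3: 883
4: -
5: -
6: 590 -> 134 -> 510 -> 262
7: -

4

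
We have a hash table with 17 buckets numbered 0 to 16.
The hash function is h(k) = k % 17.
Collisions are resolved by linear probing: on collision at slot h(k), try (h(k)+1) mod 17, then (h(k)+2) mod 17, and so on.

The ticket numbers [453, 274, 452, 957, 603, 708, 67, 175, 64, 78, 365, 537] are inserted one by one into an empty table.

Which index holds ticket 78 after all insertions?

453: h=11 → slot 11
274: h=2 → slot 2
452: h=10 → slot 10
957: h=5 → slot 5
603: h=8 → slot 8
708: h=11, probe 11,12 → slot 12
67: h=16 → slot 16
175: h=5, probe 5,6 → slot 6
64: h=13 → slot 13
78: h=10, probe 10,11,12,13,14 → slot 14
365: h=8, probe 8,9 → slot 9
537: h=10, probe 10,11,12,13,14,15 → slot 15
Table: [_, _, 274, _, _, 957, 175, _, 603, 365, 452, 453, 708, 64, 78, 537, 67]

14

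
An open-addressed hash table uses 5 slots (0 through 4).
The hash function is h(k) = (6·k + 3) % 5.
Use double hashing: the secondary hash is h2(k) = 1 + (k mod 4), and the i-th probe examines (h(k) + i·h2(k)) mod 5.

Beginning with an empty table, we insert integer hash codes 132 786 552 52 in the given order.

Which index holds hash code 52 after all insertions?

Insert 132: h=0, slot 0 empty => index 0.
Insert 786: h=4, slot 4 empty => index 4.
Insert 552: h=0, h2=1, slot 0 occupied => index 1.
Insert 52: h=0, h2=1, slots 0,1 occupied => index 2.
Table: [132, 552, 52, -, 786]

2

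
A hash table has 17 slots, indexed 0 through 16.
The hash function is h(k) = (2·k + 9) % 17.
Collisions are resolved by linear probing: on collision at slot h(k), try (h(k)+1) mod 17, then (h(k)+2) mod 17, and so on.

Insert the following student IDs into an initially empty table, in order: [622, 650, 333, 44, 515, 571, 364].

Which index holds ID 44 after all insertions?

14

622: h=12 => slot 12
650: h=0 => slot 0
333: h=12, probe 12,13 => slot 13
44: h=12, probe 12,13,14 => slot 14
515: h=2 => slot 2
571: h=12, probe 12,13,14,15 => slot 15
364: h=6 => slot 6
Table: [650, _, 515, _, _, _, 364, _, _, _, _, _, 622, 333, 44, 571, _]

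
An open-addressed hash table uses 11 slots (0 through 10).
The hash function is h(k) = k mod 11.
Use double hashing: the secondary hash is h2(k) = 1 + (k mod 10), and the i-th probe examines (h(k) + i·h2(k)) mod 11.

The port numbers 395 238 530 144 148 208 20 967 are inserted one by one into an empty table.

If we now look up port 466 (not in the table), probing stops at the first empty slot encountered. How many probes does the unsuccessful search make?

395 hashes to 10; slot 10 is free => place at 10.
238 hashes to 7; slot 7 is free => place at 7.
530 hashes to 2; slot 2 is free => place at 2.
144 hashes to 1; slot 1 is free => place at 1.
148 hashes to 5; slot 5 is free => place at 5.
208 hashes to 10, h2=9; 10 taken => place at 8.
20 hashes to 9; slot 9 is free => place at 9.
967 hashes to 10, h2=8; 10,7 taken => place at 4.
Table: [-, 144, 530, -, 967, 148, -, 238, 208, 20, 395]
Lookup 466: h=4, h2=7, probe 4,0 → slot 0 empty, not found.

2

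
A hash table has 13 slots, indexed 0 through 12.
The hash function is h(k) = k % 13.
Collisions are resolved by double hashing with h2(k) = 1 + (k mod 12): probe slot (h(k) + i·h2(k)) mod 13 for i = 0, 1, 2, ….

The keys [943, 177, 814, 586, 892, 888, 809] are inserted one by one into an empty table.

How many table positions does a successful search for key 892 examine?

943 hashes to 7; slot 7 is free → place at 7.
177 hashes to 8; slot 8 is free → place at 8.
814 hashes to 8, h2=11; 8 taken → place at 6.
586 hashes to 1; slot 1 is free → place at 1.
892 hashes to 8, h2=5; 8 taken → place at 0.
888 hashes to 4; slot 4 is free → place at 4.
809 hashes to 3; slot 3 is free → place at 3.
Table: [892, 586, ., 809, 888, ., 814, 943, 177, ., ., ., .]
Lookup 892: h=8, h2=5, probe 8,0 → found at 0.

2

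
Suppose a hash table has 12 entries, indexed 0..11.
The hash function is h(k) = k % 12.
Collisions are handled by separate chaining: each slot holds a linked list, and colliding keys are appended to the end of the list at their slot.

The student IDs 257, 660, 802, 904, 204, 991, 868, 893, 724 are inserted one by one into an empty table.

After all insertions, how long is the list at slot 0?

257 → bucket 5
660 → bucket 0
802 → bucket 10
904 → bucket 4
204 → bucket 0 (collision)
991 → bucket 7
868 → bucket 4 (collision)
893 → bucket 5 (collision)
724 → bucket 4 (collision)
Final buckets:
0: 660 -> 204
1: ∅
2: ∅
3: ∅
4: 904 -> 868 -> 724
5: 257 -> 893
6: ∅
7: 991
8: ∅
9: ∅
10: 802
11: ∅

2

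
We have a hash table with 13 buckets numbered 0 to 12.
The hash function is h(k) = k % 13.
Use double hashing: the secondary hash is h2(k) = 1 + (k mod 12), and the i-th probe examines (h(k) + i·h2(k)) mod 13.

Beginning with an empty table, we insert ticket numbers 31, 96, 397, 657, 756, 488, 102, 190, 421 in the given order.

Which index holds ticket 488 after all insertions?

3

31 hashes to 5; slot 5 is free -> place at 5.
96 hashes to 5, h2=1; 5 taken -> place at 6.
397 hashes to 7; slot 7 is free -> place at 7.
657 hashes to 7, h2=10; 7 taken -> place at 4.
756 hashes to 2; slot 2 is free -> place at 2.
488 hashes to 7, h2=9; 7 taken -> place at 3.
102 hashes to 11; slot 11 is free -> place at 11.
190 hashes to 8; slot 8 is free -> place at 8.
421 hashes to 5, h2=2; 5,7 taken -> place at 9.
Table: [-, -, 756, 488, 657, 31, 96, 397, 190, 421, -, 102, -]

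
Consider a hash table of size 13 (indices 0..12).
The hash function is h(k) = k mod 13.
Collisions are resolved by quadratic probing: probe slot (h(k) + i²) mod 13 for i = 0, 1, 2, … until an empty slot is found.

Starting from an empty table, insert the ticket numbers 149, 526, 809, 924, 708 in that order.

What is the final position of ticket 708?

149 hashes to 6; slot 6 is free => place at 6.
526 hashes to 6; 6 taken => place at 7.
809 hashes to 3; slot 3 is free => place at 3.
924 hashes to 1; slot 1 is free => place at 1.
708 hashes to 6; 6,7 taken => place at 10.
Table: [∅, 924, ∅, 809, ∅, ∅, 149, 526, ∅, ∅, 708, ∅, ∅]

10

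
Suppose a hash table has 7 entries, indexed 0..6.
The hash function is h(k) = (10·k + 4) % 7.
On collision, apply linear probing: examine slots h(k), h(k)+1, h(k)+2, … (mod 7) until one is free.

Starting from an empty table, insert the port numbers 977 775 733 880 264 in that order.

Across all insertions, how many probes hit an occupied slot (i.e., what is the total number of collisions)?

Insert 977: h=2, slot 2 empty => index 2.
Insert 775: h=5, slot 5 empty => index 5.
Insert 733: h=5, slot 5 occupied => index 6.
Insert 880: h=5, slots 5,6 occupied => index 0.
Insert 264: h=5, slots 5,6,0 occupied => index 1.
Table: [880, 264, 977, —, —, 775, 733]

6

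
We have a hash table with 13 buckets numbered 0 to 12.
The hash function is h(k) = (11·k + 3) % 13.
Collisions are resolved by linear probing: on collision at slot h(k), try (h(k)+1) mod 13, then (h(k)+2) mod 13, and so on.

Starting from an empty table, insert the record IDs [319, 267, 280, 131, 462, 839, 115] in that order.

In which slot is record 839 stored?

6

Insert 319: h=2, slot 2 empty → index 2.
Insert 267: h=2, slot 2 occupied → index 3.
Insert 280: h=2, slots 2,3 occupied → index 4.
Insert 131: h=1, slot 1 empty → index 1.
Insert 462: h=2, slots 2,3,4 occupied → index 5.
Insert 839: h=2, slots 2,3,4,5 occupied → index 6.
Insert 115: h=7, slot 7 empty → index 7.
Table: [_, 131, 319, 267, 280, 462, 839, 115, _, _, _, _, _]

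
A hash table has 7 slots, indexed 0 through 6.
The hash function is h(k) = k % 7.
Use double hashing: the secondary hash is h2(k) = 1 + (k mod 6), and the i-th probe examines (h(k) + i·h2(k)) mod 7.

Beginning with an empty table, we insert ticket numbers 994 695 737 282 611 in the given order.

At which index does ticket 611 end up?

6

994: h=0 -> slot 0
695: h=2 -> slot 2
737: h=2, h2=6, probe 2,1 -> slot 1
282: h=2, h2=1, probe 2,3 -> slot 3
611: h=2, h2=6, probe 2,1,0,6 -> slot 6
Table: [994, 737, 695, 282, ., ., 611]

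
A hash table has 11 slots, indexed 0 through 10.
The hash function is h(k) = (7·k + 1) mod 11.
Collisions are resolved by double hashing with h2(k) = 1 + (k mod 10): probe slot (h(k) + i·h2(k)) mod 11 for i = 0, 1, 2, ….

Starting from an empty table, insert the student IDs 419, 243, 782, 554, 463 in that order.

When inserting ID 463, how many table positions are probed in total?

3

Insert 419: h=8, slot 8 empty => index 8.
Insert 243: h=8, h2=4, slot 8 occupied => index 1.
Insert 782: h=8, h2=3, slot 8 occupied => index 0.
Insert 554: h=7, slot 7 empty => index 7.
Insert 463: h=8, h2=4, slots 8,1 occupied => index 5.
Table: [782, 243, _, _, _, 463, _, 554, 419, _, _]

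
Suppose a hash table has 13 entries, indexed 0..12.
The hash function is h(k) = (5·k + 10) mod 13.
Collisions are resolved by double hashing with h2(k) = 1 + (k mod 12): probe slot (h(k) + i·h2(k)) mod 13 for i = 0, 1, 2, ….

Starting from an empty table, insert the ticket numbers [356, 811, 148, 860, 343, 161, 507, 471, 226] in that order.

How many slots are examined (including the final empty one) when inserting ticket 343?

3

Insert 356: h=9, slot 9 empty => index 9.
Insert 811: h=9, h2=8, slot 9 occupied => index 4.
Insert 148: h=9, h2=5, slot 9 occupied => index 1.
Insert 860: h=7, slot 7 empty => index 7.
Insert 343: h=9, h2=8, slots 9,4 occupied => index 12.
Insert 161: h=9, h2=6, slot 9 occupied => index 2.
Insert 507: h=10, slot 10 empty => index 10.
Insert 471: h=12, h2=4, slot 12 occupied => index 3.
Insert 226: h=9, h2=11, slots 9,7 occupied => index 5.
Table: [., 148, 161, 471, 811, 226, ., 860, ., 356, 507, ., 343]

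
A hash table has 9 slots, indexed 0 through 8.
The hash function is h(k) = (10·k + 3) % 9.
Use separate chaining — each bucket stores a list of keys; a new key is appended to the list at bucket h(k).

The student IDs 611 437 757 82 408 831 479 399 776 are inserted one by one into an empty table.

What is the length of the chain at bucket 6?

3

Insert 611: h=2, bucket 2 empty → new chain.
Insert 437: h=8, bucket 8 empty → new chain.
Insert 757: h=4, bucket 4 empty → new chain.
Insert 82: h=4, bucket 4 nonempty → append to chain.
Insert 408: h=6, bucket 6 empty → new chain.
Insert 831: h=6, bucket 6 nonempty → append to chain.
Insert 479: h=5, bucket 5 empty → new chain.
Insert 399: h=6, bucket 6 nonempty → append to chain.
Insert 776: h=5, bucket 5 nonempty → append to chain.
Final buckets:
0: —
1: —
2: 611
3: —
4: 757 -> 82
5: 479 -> 776
6: 408 -> 831 -> 399
7: —
8: 437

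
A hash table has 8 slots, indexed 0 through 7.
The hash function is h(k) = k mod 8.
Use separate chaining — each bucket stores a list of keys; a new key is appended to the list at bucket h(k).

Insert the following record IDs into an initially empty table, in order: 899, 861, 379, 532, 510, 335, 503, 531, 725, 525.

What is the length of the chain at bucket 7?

899 → bucket 3
861 → bucket 5
379 → bucket 3 (collision)
532 → bucket 4
510 → bucket 6
335 → bucket 7
503 → bucket 7 (collision)
531 → bucket 3 (collision)
725 → bucket 5 (collision)
525 → bucket 5 (collision)
Final buckets:
0: —
1: —
2: —
3: 899 -> 379 -> 531
4: 532
5: 861 -> 725 -> 525
6: 510
7: 335 -> 503

2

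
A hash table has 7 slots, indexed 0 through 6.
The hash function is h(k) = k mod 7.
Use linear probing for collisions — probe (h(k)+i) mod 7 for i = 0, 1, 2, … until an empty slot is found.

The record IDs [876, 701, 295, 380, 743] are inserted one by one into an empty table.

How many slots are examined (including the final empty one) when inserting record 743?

Insert 876: h=1, slot 1 empty → index 1.
Insert 701: h=1, slot 1 occupied → index 2.
Insert 295: h=1, slots 1,2 occupied → index 3.
Insert 380: h=2, slots 2,3 occupied → index 4.
Insert 743: h=1, slots 1,2,3,4 occupied → index 5.
Table: [_, 876, 701, 295, 380, 743, _]

5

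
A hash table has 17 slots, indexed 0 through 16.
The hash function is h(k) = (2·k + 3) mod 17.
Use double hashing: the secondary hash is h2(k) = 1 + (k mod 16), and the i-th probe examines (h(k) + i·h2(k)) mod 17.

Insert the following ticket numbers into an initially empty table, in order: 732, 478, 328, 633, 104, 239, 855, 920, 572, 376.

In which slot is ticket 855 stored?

12

Insert 732: h=5, slot 5 empty → index 5.
Insert 478: h=7, slot 7 empty → index 7.
Insert 328: h=13, slot 13 empty → index 13.
Insert 633: h=11, slot 11 empty → index 11.
Insert 104: h=7, h2=9, slot 7 occupied → index 16.
Insert 239: h=5, h2=16, slot 5 occupied → index 4.
Insert 855: h=13, h2=8, slots 13,4 occupied → index 12.
Insert 920: h=7, h2=9, slots 7,16 occupied → index 8.
Insert 572: h=8, h2=13, slots 8,4 occupied → index 0.
Insert 376: h=7, h2=9, slots 7,16,8,0 occupied → index 9.
Table: [572, ∅, ∅, ∅, 239, 732, ∅, 478, 920, 376, ∅, 633, 855, 328, ∅, ∅, 104]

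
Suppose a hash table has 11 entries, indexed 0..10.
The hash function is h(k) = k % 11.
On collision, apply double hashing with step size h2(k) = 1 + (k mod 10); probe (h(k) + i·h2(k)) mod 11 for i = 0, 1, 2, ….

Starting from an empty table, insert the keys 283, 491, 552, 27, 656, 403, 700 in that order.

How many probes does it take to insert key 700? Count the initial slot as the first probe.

3

283 hashes to 8; slot 8 is free => place at 8.
491 hashes to 7; slot 7 is free => place at 7.
552 hashes to 2; slot 2 is free => place at 2.
27 hashes to 5; slot 5 is free => place at 5.
656 hashes to 7, h2=7; 7 taken => place at 3.
403 hashes to 7, h2=4; 7 taken => place at 0.
700 hashes to 7, h2=1; 7,8 taken => place at 9.
Table: [403, _, 552, 656, _, 27, _, 491, 283, 700, _]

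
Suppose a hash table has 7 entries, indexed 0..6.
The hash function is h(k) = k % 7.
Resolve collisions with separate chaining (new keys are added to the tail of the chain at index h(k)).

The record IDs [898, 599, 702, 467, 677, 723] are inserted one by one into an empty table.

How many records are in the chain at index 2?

3

Insert 898: h=2, bucket 2 empty → new chain.
Insert 599: h=4, bucket 4 empty → new chain.
Insert 702: h=2, bucket 2 nonempty → append to chain.
Insert 467: h=5, bucket 5 empty → new chain.
Insert 677: h=5, bucket 5 nonempty → append to chain.
Insert 723: h=2, bucket 2 nonempty → append to chain.
Final buckets:
0: .
1: .
2: 898 -> 702 -> 723
3: .
4: 599
5: 467 -> 677
6: .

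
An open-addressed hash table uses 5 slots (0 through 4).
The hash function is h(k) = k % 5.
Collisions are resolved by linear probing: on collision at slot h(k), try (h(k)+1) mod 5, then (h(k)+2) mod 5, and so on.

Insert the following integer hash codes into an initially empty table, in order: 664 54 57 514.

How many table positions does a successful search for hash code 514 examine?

Insert 664: h=4, slot 4 empty → index 4.
Insert 54: h=4, slot 4 occupied → index 0.
Insert 57: h=2, slot 2 empty → index 2.
Insert 514: h=4, slots 4,0 occupied → index 1.
Table: [54, 514, 57, _, 664]
Lookup 514: h=4, probe 4,0,1 → found at 1.

3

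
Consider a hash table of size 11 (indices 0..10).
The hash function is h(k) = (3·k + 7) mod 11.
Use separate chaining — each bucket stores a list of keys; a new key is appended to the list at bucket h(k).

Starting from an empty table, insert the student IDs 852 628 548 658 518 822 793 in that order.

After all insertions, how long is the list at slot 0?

1

852 -> bucket 0
628 -> bucket 10
548 -> bucket 1
658 -> bucket 1 (collision)
518 -> bucket 10 (collision)
822 -> bucket 9
793 -> bucket 10 (collision)
Final buckets:
0: 852
1: 548 -> 658
2: _
3: _
4: _
5: _
6: _
7: _
8: _
9: 822
10: 628 -> 518 -> 793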